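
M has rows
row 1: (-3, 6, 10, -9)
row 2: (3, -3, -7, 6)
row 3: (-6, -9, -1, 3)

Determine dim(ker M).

Row reduce to echelon form.
R2 ← R2 + R1: [0, 3, 3, -3]
R3 ← R3 − (2)·R1: [0, -21, -21, 21]
R3 ← R3 + (7)·R2: [0, 0, 0, 0]
2 nonzero rows, so rank(M) = 2.
M has 4 columns; by rank–nullity, nullity = 4 − 2 = 2.

2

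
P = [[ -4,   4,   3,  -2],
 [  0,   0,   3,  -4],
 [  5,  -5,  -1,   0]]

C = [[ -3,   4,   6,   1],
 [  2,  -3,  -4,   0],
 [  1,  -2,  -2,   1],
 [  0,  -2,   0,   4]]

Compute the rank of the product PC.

First compute PC:
[[ 23, -30, -46,  -9],
 [  3,   2,  -6, -13],
 [-26,  37,  52,   4]]
Now row reduce the product.
R2 ← R2 − (3/23)·R1: [0, 136/23, 0, -272/23]
R3 ← R3 + (26/23)·R1: [0, 71/23, 0, -142/23]
R3 ← R3 − (71/136)·R2: [0, 0, 0, 0]
2 nonzero rows, so rank(PC) = 2.

2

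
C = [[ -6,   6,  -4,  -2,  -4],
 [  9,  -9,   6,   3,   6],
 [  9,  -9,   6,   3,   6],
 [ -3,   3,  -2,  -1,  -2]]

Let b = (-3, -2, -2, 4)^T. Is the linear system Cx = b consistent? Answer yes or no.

Row reduce the augmented matrix [C | b].
R2 ← R2 + (3/2)·R1: [0, 0, 0, 0, 0, -13/2]
R3 ← R3 + (3/2)·R1: [0, 0, 0, 0, 0, -13/2]
R4 ← R4 − (1/2)·R1: [0, 0, 0, 0, 0, 11/2]
R3 ← R3 − R2: [0, 0, 0, 0, 0, 0]
R4 ← R4 + (11/13)·R2: [0, 0, 0, 0, 0, 0]
The echelon form has 2 nonzero rows; the last pivot sits in the augmented column, so rank(C) = 1 but rank([C|b]) = 2.
Since the ranks differ, the system is inconsistent.

no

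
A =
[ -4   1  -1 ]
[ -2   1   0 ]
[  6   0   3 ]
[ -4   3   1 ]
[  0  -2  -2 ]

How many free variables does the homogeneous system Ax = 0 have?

1

Row reduce to echelon form.
R2 ← R2 − (1/2)·R1: [0, 1/2, 1/2]
R3 ← R3 + (3/2)·R1: [0, 3/2, 3/2]
R4 ← R4 − R1: [0, 2, 2]
R3 ← R3 − (3)·R2: [0, 0, 0]
R4 ← R4 − (4)·R2: [0, 0, 0]
R5 ← R5 + (4)·R2: [0, 0, 0]
2 nonzero rows, so rank(A) = 2.
A has 3 columns; by rank–nullity, nullity = 3 − 2 = 1.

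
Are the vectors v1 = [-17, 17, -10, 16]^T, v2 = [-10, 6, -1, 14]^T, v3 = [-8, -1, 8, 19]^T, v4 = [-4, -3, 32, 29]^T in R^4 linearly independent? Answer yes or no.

Form the matrix with these vectors as rows and row reduce.
R2 ← R2 − (10/17)·R1: [0, -4, 83/17, 78/17]
R3 ← R3 − (8/17)·R1: [0, -9, 216/17, 195/17]
R4 ← R4 − (4/17)·R1: [0, -7, 584/17, 429/17]
R3 ← R3 − (9/4)·R2: [0, 0, 117/68, 39/34]
R4 ← R4 − (7/4)·R2: [0, 0, 1755/68, 585/34]
R4 ← R4 − (15)·R3: [0, 0, 0, 0]
3 nonzero rows, so the 4 vectors span a space of dimension 3.
Since 3 < 4, the vectors are linearly dependent.

no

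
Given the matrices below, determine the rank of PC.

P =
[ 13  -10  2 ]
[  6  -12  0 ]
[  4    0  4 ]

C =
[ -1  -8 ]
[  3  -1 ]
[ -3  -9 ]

2

First compute PC:
[[-49, -112],
 [-42, -36],
 [-16, -68]]
Now row reduce the product.
R2 ← R2 − (6/7)·R1: [0, 60]
R3 ← R3 − (16/49)·R1: [0, -220/7]
R3 ← R3 + (11/21)·R2: [0, 0]
2 nonzero rows, so rank(PC) = 2.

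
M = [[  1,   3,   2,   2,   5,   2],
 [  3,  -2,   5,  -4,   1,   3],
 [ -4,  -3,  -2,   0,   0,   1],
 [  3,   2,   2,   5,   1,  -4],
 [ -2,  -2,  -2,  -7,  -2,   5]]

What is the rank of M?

Row reduce to echelon form.
R2 ← R2 − (3)·R1: [0, -11, -1, -10, -14, -3]
R3 ← R3 + (4)·R1: [0, 9, 6, 8, 20, 9]
R4 ← R4 − (3)·R1: [0, -7, -4, -1, -14, -10]
R5 ← R5 + (2)·R1: [0, 4, 2, -3, 8, 9]
R3 ← R3 + (9/11)·R2: [0, 0, 57/11, -2/11, 94/11, 72/11]
R4 ← R4 − (7/11)·R2: [0, 0, -37/11, 59/11, -56/11, -89/11]
R5 ← R5 + (4/11)·R2: [0, 0, 18/11, -73/11, 32/11, 87/11]
R4 ← R4 + (37/57)·R3: [0, 0, 0, 299/57, 26/57, -73/19]
R5 ← R5 − (6/19)·R3: [0, 0, 0, -125/19, 4/19, 111/19]
R5 ← R5 + (375/299)·R4: [0, 0, 0, 0, 18/23, 306/299]
Echelon form has 5 nonzero rows, so rank(M) = 5.

5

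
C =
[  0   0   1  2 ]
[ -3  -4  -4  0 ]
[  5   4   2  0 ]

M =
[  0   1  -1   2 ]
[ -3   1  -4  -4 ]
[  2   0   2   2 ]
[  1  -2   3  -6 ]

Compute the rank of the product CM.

3

First compute CM:
[[  4,  -4,   8, -10],
 [  4,  -7,  11,   2],
 [ -8,   9, -17,  -2]]
Now row reduce the product.
R2 ← R2 − R1: [0, -3, 3, 12]
R3 ← R3 + (2)·R1: [0, 1, -1, -22]
R3 ← R3 + (1/3)·R2: [0, 0, 0, -18]
3 nonzero rows, so rank(CM) = 3.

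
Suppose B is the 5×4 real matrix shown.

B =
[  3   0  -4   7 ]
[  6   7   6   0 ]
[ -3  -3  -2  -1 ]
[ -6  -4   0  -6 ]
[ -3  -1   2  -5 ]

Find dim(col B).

2

Row reduce to echelon form.
R2 ← R2 − (2)·R1: [0, 7, 14, -14]
R3 ← R3 + R1: [0, -3, -6, 6]
R4 ← R4 + (2)·R1: [0, -4, -8, 8]
R5 ← R5 + R1: [0, -1, -2, 2]
R3 ← R3 + (3/7)·R2: [0, 0, 0, 0]
R4 ← R4 + (4/7)·R2: [0, 0, 0, 0]
R5 ← R5 + (1/7)·R2: [0, 0, 0, 0]
Echelon form has 2 nonzero rows, so rank(B) = 2.
The column space has dimension equal to the rank: 2.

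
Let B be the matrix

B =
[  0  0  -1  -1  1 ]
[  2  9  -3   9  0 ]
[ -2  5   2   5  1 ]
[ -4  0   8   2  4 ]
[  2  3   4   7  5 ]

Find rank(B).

4

Row reduce to echelon form.
Swap R1 ↔ R2
R3 ← R3 + R1: [0, 14, -1, 14, 1]
R4 ← R4 + (2)·R1: [0, 18, 2, 20, 4]
R5 ← R5 − R1: [0, -6, 7, -2, 5]
Swap R2 ↔ R3
R4 ← R4 − (9/7)·R2: [0, 0, 23/7, 2, 19/7]
R5 ← R5 + (3/7)·R2: [0, 0, 46/7, 4, 38/7]
R4 ← R4 + (23/7)·R3: [0, 0, 0, -9/7, 6]
R5 ← R5 + (46/7)·R3: [0, 0, 0, -18/7, 12]
R5 ← R5 − (2)·R4: [0, 0, 0, 0, 0]
Echelon form has 4 nonzero rows, so rank(B) = 4.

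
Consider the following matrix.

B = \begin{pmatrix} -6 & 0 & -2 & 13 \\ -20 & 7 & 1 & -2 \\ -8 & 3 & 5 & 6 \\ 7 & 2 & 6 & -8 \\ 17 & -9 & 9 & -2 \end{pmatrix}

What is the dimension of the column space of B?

Row reduce to echelon form.
R2 ← R2 − (10/3)·R1: [0, 7, 23/3, -136/3]
R3 ← R3 − (4/3)·R1: [0, 3, 23/3, -34/3]
R4 ← R4 + (7/6)·R1: [0, 2, 11/3, 43/6]
R5 ← R5 + (17/6)·R1: [0, -9, 10/3, 209/6]
R3 ← R3 − (3/7)·R2: [0, 0, 92/21, 170/21]
R4 ← R4 − (2/7)·R2: [0, 0, 31/21, 845/42]
R5 ← R5 + (9/7)·R2: [0, 0, 277/21, -985/42]
R4 ← R4 − (31/92)·R3: [0, 0, 0, 400/23]
R5 ← R5 − (277/92)·R3: [0, 0, 0, -1100/23]
R5 ← R5 + (11/4)·R4: [0, 0, 0, 0]
Echelon form has 4 nonzero rows, so rank(B) = 4.
The column space has dimension equal to the rank: 4.

4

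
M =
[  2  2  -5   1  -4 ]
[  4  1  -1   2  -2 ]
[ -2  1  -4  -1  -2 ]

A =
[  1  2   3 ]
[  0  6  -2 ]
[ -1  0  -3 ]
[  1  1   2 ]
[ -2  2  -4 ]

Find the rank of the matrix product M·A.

First compute MA:
[[ 16,   9,  35],
 [ 11,  12,  25],
 [  5,  -3,  10]]
Now row reduce the product.
R2 ← R2 − (11/16)·R1: [0, 93/16, 15/16]
R3 ← R3 − (5/16)·R1: [0, -93/16, -15/16]
R3 ← R3 + R2: [0, 0, 0]
2 nonzero rows, so rank(MA) = 2.

2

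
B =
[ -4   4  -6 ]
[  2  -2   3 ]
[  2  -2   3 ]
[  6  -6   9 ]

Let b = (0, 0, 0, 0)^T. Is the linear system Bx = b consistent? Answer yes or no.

Row reduce the augmented matrix [B | b].
R2 ← R2 + (1/2)·R1: [0, 0, 0, 0]
R3 ← R3 + (1/2)·R1: [0, 0, 0, 0]
R4 ← R4 + (3/2)·R1: [0, 0, 0, 0]
The echelon form has 1 nonzero rows, and every pivot lies in the first 3 columns, so rank(B) = rank([B|b]) = 1.
The system is consistent.

yes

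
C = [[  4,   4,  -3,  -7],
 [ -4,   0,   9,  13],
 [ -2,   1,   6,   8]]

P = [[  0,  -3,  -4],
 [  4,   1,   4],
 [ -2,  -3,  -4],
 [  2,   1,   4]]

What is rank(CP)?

First compute CP:
[[  8,  -6, -16],
 [  8,  -2,  32],
 [  8,  -3,  20]]
Now row reduce the product.
R2 ← R2 − R1: [0, 4, 48]
R3 ← R3 − R1: [0, 3, 36]
R3 ← R3 − (3/4)·R2: [0, 0, 0]
2 nonzero rows, so rank(CP) = 2.

2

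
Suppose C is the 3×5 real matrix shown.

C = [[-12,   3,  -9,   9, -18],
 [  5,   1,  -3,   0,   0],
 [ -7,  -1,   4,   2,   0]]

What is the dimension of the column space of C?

Row reduce to echelon form.
R2 ← R2 + (5/12)·R1: [0, 9/4, -27/4, 15/4, -15/2]
R3 ← R3 − (7/12)·R1: [0, -11/4, 37/4, -13/4, 21/2]
R3 ← R3 + (11/9)·R2: [0, 0, 1, 4/3, 4/3]
Echelon form has 3 nonzero rows, so rank(C) = 3.
The column space has dimension equal to the rank: 3.

3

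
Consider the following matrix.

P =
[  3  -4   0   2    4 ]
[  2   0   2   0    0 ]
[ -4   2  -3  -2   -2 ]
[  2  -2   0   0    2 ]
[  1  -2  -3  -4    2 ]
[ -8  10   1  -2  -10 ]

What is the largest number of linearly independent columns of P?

Row reduce to echelon form.
R2 ← R2 − (2/3)·R1: [0, 8/3, 2, -4/3, -8/3]
R3 ← R3 + (4/3)·R1: [0, -10/3, -3, 2/3, 10/3]
R4 ← R4 − (2/3)·R1: [0, 2/3, 0, -4/3, -2/3]
R5 ← R5 − (1/3)·R1: [0, -2/3, -3, -14/3, 2/3]
R6 ← R6 + (8/3)·R1: [0, -2/3, 1, 10/3, 2/3]
R3 ← R3 + (5/4)·R2: [0, 0, -1/2, -1, 0]
R4 ← R4 − (1/4)·R2: [0, 0, -1/2, -1, 0]
R5 ← R5 + (1/4)·R2: [0, 0, -5/2, -5, 0]
R6 ← R6 + (1/4)·R2: [0, 0, 3/2, 3, 0]
R4 ← R4 − R3: [0, 0, 0, 0, 0]
R5 ← R5 − (5)·R3: [0, 0, 0, 0, 0]
R6 ← R6 + (3)·R3: [0, 0, 0, 0, 0]
Echelon form has 3 nonzero rows, so rank(P) = 3.
The rank gives the maximum number of linearly independent columns: 3.

3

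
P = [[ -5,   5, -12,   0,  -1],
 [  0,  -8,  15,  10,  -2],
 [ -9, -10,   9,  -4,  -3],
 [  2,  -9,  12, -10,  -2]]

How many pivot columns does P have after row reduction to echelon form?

Row reduce to echelon form.
R3 ← R3 − (9/5)·R1: [0, -19, 153/5, -4, -6/5]
R4 ← R4 + (2/5)·R1: [0, -7, 36/5, -10, -12/5]
R3 ← R3 − (19/8)·R2: [0, 0, -201/40, -111/4, 71/20]
R4 ← R4 − (7/8)·R2: [0, 0, -237/40, -75/4, -13/20]
R4 ← R4 − (79/67)·R3: [0, 0, 0, 936/67, -324/67]
Echelon form has 4 nonzero rows, so rank(P) = 4.
Each nonzero row contributes one pivot column: 4 pivot columns.

4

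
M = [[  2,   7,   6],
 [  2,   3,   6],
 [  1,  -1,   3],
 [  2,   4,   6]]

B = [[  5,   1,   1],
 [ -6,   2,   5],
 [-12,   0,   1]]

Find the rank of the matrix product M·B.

2

First compute MB:
[[-104,  16,  43],
 [-80,   8,  23],
 [-25,  -1,  -1],
 [-86,  10,  28]]
Now row reduce the product.
R2 ← R2 − (10/13)·R1: [0, -56/13, -131/13]
R3 ← R3 − (25/104)·R1: [0, -63/13, -1179/104]
R4 ← R4 − (43/52)·R1: [0, -42/13, -393/52]
R3 ← R3 − (9/8)·R2: [0, 0, 0]
R4 ← R4 − (3/4)·R2: [0, 0, 0]
2 nonzero rows, so rank(MB) = 2.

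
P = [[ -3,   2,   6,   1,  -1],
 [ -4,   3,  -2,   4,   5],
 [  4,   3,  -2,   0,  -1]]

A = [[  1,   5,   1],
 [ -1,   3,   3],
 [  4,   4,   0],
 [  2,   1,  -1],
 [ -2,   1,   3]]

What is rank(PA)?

3

First compute PA:
[[ 23,  15,  -1],
 [-17, -10,  16],
 [ -5,  20,  10]]
Now row reduce the product.
R2 ← R2 + (17/23)·R1: [0, 25/23, 351/23]
R3 ← R3 + (5/23)·R1: [0, 535/23, 225/23]
R3 ← R3 − (107/5)·R2: [0, 0, -1584/5]
3 nonzero rows, so rank(PA) = 3.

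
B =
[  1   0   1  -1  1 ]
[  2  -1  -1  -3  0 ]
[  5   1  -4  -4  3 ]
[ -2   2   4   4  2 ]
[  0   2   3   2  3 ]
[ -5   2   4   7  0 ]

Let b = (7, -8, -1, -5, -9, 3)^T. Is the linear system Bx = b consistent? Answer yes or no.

Row reduce the augmented matrix [B | b].
R2 ← R2 − (2)·R1: [0, -1, -3, -1, -2, -22]
R3 ← R3 − (5)·R1: [0, 1, -9, 1, -2, -36]
R4 ← R4 + (2)·R1: [0, 2, 6, 2, 4, 9]
R6 ← R6 + (5)·R1: [0, 2, 9, 2, 5, 38]
R3 ← R3 + R2: [0, 0, -12, 0, -4, -58]
R4 ← R4 + (2)·R2: [0, 0, 0, 0, 0, -35]
R5 ← R5 + (2)·R2: [0, 0, -3, 0, -1, -53]
R6 ← R6 + (2)·R2: [0, 0, 3, 0, 1, -6]
R5 ← R5 − (1/4)·R3: [0, 0, 0, 0, 0, -77/2]
R6 ← R6 + (1/4)·R3: [0, 0, 0, 0, 0, -41/2]
R5 ← R5 − (11/10)·R4: [0, 0, 0, 0, 0, 0]
R6 ← R6 − (41/70)·R4: [0, 0, 0, 0, 0, 0]
The echelon form has 4 nonzero rows; the last pivot sits in the augmented column, so rank(B) = 3 but rank([B|b]) = 4.
Since the ranks differ, the system is inconsistent.

no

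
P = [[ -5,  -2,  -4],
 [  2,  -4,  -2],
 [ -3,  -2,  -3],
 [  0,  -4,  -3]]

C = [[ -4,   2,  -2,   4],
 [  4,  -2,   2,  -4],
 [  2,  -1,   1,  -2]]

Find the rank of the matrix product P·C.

First compute PC:
[[  4,  -2,   2,  -4],
 [-28,  14, -14,  28],
 [ -2,   1,  -1,   2],
 [-22,  11, -11,  22]]
Now row reduce the product.
R2 ← R2 + (7)·R1: [0, 0, 0, 0]
R3 ← R3 + (1/2)·R1: [0, 0, 0, 0]
R4 ← R4 + (11/2)·R1: [0, 0, 0, 0]
1 nonzero row, so rank(PC) = 1.

1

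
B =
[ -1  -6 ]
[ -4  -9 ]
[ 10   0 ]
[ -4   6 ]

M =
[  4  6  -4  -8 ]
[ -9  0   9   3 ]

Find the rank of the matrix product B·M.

2

First compute BM:
[[ 50,  -6, -50, -10],
 [ 65, -24, -65,   5],
 [ 40,  60, -40, -80],
 [-70, -24,  70,  50]]
Now row reduce the product.
R2 ← R2 − (13/10)·R1: [0, -81/5, 0, 18]
R3 ← R3 − (4/5)·R1: [0, 324/5, 0, -72]
R4 ← R4 + (7/5)·R1: [0, -162/5, 0, 36]
R3 ← R3 + (4)·R2: [0, 0, 0, 0]
R4 ← R4 − (2)·R2: [0, 0, 0, 0]
2 nonzero rows, so rank(BM) = 2.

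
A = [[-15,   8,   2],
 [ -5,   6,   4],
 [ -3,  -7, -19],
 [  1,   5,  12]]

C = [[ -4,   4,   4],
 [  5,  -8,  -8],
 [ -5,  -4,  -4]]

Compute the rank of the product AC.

2

First compute AC:
[[ 90, -132, -132],
 [ 30, -84, -84],
 [ 72, 120, 120],
 [-39, -84, -84]]
Now row reduce the product.
R2 ← R2 − (1/3)·R1: [0, -40, -40]
R3 ← R3 − (4/5)·R1: [0, 1128/5, 1128/5]
R4 ← R4 + (13/30)·R1: [0, -706/5, -706/5]
R3 ← R3 + (141/25)·R2: [0, 0, 0]
R4 ← R4 − (353/100)·R2: [0, 0, 0]
2 nonzero rows, so rank(AC) = 2.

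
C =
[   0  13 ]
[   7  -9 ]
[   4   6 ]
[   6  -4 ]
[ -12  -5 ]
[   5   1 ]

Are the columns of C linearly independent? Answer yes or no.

Row reduce C to echelon form.
Swap R1 ↔ R2
R3 ← R3 − (4/7)·R1: [0, 78/7]
R4 ← R4 − (6/7)·R1: [0, 26/7]
R5 ← R5 + (12/7)·R1: [0, -143/7]
R6 ← R6 − (5/7)·R1: [0, 52/7]
R3 ← R3 − (6/7)·R2: [0, 0]
R4 ← R4 − (2/7)·R2: [0, 0]
R5 ← R5 + (11/7)·R2: [0, 0]
R6 ← R6 − (4/7)·R2: [0, 0]
2 pivots among 2 columns.
Every column is a pivot column, so the columns are linearly independent.

yes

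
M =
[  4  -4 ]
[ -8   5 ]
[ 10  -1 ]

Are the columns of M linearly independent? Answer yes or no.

Row reduce M to echelon form.
R2 ← R2 + (2)·R1: [0, -3]
R3 ← R3 − (5/2)·R1: [0, 9]
R3 ← R3 + (3)·R2: [0, 0]
2 pivots among 2 columns.
Every column is a pivot column, so the columns are linearly independent.

yes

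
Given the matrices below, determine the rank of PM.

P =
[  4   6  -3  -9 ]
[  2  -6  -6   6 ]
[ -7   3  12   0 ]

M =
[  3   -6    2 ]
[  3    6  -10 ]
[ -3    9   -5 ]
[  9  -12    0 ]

First compute PM:
[[-42,  93, -37],
 [ 60, -174,  94],
 [-48, 168, -104]]
Now row reduce the product.
R2 ← R2 + (10/7)·R1: [0, -288/7, 288/7]
R3 ← R3 − (8/7)·R1: [0, 432/7, -432/7]
R3 ← R3 + (3/2)·R2: [0, 0, 0]
2 nonzero rows, so rank(PM) = 2.

2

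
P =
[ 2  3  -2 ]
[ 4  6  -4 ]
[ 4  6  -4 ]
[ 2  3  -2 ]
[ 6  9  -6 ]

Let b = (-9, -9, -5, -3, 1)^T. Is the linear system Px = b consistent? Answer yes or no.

no

Row reduce the augmented matrix [P | b].
R2 ← R2 − (2)·R1: [0, 0, 0, 9]
R3 ← R3 − (2)·R1: [0, 0, 0, 13]
R4 ← R4 − R1: [0, 0, 0, 6]
R5 ← R5 − (3)·R1: [0, 0, 0, 28]
R3 ← R3 − (13/9)·R2: [0, 0, 0, 0]
R4 ← R4 − (2/3)·R2: [0, 0, 0, 0]
R5 ← R5 − (28/9)·R2: [0, 0, 0, 0]
The echelon form has 2 nonzero rows; the last pivot sits in the augmented column, so rank(P) = 1 but rank([P|b]) = 2.
Since the ranks differ, the system is inconsistent.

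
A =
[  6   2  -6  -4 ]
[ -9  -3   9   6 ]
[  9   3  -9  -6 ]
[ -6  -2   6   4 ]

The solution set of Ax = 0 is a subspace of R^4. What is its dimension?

3

Row reduce to echelon form.
R2 ← R2 + (3/2)·R1: [0, 0, 0, 0]
R3 ← R3 − (3/2)·R1: [0, 0, 0, 0]
R4 ← R4 + R1: [0, 0, 0, 0]
1 nonzero row, so rank(A) = 1.
A has 4 columns; by rank–nullity, nullity = 4 − 1 = 3.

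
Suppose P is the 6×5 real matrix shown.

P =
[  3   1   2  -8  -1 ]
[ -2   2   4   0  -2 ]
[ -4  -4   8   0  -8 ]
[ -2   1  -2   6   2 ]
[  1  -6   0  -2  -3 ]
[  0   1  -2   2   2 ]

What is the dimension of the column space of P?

3

Row reduce to echelon form.
R2 ← R2 + (2/3)·R1: [0, 8/3, 16/3, -16/3, -8/3]
R3 ← R3 + (4/3)·R1: [0, -8/3, 32/3, -32/3, -28/3]
R4 ← R4 + (2/3)·R1: [0, 5/3, -2/3, 2/3, 4/3]
R5 ← R5 − (1/3)·R1: [0, -19/3, -2/3, 2/3, -8/3]
R3 ← R3 + R2: [0, 0, 16, -16, -12]
R4 ← R4 − (5/8)·R2: [0, 0, -4, 4, 3]
R5 ← R5 + (19/8)·R2: [0, 0, 12, -12, -9]
R6 ← R6 − (3/8)·R2: [0, 0, -4, 4, 3]
R4 ← R4 + (1/4)·R3: [0, 0, 0, 0, 0]
R5 ← R5 − (3/4)·R3: [0, 0, 0, 0, 0]
R6 ← R6 + (1/4)·R3: [0, 0, 0, 0, 0]
Echelon form has 3 nonzero rows, so rank(P) = 3.
The column space has dimension equal to the rank: 3.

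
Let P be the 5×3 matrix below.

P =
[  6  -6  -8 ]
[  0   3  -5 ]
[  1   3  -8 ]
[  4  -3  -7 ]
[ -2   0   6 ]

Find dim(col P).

2

Row reduce to echelon form.
R3 ← R3 − (1/6)·R1: [0, 4, -20/3]
R4 ← R4 − (2/3)·R1: [0, 1, -5/3]
R5 ← R5 + (1/3)·R1: [0, -2, 10/3]
R3 ← R3 − (4/3)·R2: [0, 0, 0]
R4 ← R4 − (1/3)·R2: [0, 0, 0]
R5 ← R5 + (2/3)·R2: [0, 0, 0]
Echelon form has 2 nonzero rows, so rank(P) = 2.
The column space has dimension equal to the rank: 2.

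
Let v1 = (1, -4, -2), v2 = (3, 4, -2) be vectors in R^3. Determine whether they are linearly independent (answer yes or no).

Form the matrix with these vectors as rows and row reduce.
R2 ← R2 − (3)·R1: [0, 16, 4]
2 nonzero rows, so the 2 vectors span a space of dimension 2.
Since 2 = 2, the vectors are linearly independent.

yes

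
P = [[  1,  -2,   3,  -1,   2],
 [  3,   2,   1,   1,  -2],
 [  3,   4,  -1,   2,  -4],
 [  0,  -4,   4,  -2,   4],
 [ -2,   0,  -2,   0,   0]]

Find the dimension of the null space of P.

Row reduce to echelon form.
R2 ← R2 − (3)·R1: [0, 8, -8, 4, -8]
R3 ← R3 − (3)·R1: [0, 10, -10, 5, -10]
R5 ← R5 + (2)·R1: [0, -4, 4, -2, 4]
R3 ← R3 − (5/4)·R2: [0, 0, 0, 0, 0]
R4 ← R4 + (1/2)·R2: [0, 0, 0, 0, 0]
R5 ← R5 + (1/2)·R2: [0, 0, 0, 0, 0]
2 nonzero rows, so rank(P) = 2.
P has 5 columns; by rank–nullity, nullity = 5 − 2 = 3.

3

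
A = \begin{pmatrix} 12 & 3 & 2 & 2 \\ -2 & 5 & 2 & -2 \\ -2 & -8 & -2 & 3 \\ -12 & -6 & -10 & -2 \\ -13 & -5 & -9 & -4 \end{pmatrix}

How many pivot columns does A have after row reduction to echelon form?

4

Row reduce to echelon form.
R2 ← R2 + (1/6)·R1: [0, 11/2, 7/3, -5/3]
R3 ← R3 + (1/6)·R1: [0, -15/2, -5/3, 10/3]
R4 ← R4 + R1: [0, -3, -8, 0]
R5 ← R5 + (13/12)·R1: [0, -7/4, -41/6, -11/6]
R3 ← R3 + (15/11)·R2: [0, 0, 50/33, 35/33]
R4 ← R4 + (6/11)·R2: [0, 0, -74/11, -10/11]
R5 ← R5 + (7/22)·R2: [0, 0, -67/11, -26/11]
R4 ← R4 + (111/25)·R3: [0, 0, 0, 19/5]
R5 ← R5 + (201/50)·R3: [0, 0, 0, 19/10]
R5 ← R5 − (1/2)·R4: [0, 0, 0, 0]
Echelon form has 4 nonzero rows, so rank(A) = 4.
Each nonzero row contributes one pivot column: 4 pivot columns.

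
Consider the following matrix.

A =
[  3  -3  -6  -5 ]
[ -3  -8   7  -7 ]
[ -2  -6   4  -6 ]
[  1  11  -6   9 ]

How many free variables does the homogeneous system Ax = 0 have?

Row reduce to echelon form.
R2 ← R2 + R1: [0, -11, 1, -12]
R3 ← R3 + (2/3)·R1: [0, -8, 0, -28/3]
R4 ← R4 − (1/3)·R1: [0, 12, -4, 32/3]
R3 ← R3 − (8/11)·R2: [0, 0, -8/11, -20/33]
R4 ← R4 + (12/11)·R2: [0, 0, -32/11, -80/33]
R4 ← R4 − (4)·R3: [0, 0, 0, 0]
3 nonzero rows, so rank(A) = 3.
A has 4 columns; by rank–nullity, nullity = 4 − 3 = 1.

1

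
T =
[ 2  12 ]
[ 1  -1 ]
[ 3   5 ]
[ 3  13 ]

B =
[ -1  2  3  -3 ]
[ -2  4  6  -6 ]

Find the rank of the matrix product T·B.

First compute TB:
[[-26,  52,  78, -78],
 [  1,  -2,  -3,   3],
 [-13,  26,  39, -39],
 [-29,  58,  87, -87]]
Now row reduce the product.
R2 ← R2 + (1/26)·R1: [0, 0, 0, 0]
R3 ← R3 − (1/2)·R1: [0, 0, 0, 0]
R4 ← R4 − (29/26)·R1: [0, 0, 0, 0]
1 nonzero row, so rank(TB) = 1.

1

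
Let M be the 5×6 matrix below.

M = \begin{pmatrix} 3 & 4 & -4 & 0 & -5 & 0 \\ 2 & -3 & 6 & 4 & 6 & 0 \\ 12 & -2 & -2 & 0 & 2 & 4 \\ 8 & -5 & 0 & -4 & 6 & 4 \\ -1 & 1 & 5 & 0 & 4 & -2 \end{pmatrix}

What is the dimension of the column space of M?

Row reduce to echelon form.
R2 ← R2 − (2/3)·R1: [0, -17/3, 26/3, 4, 28/3, 0]
R3 ← R3 − (4)·R1: [0, -18, 14, 0, 22, 4]
R4 ← R4 − (8/3)·R1: [0, -47/3, 32/3, -4, 58/3, 4]
R5 ← R5 + (1/3)·R1: [0, 7/3, 11/3, 0, 7/3, -2]
R3 ← R3 − (54/17)·R2: [0, 0, -230/17, -216/17, -130/17, 4]
R4 ← R4 − (47/17)·R2: [0, 0, -226/17, -256/17, -110/17, 4]
R5 ← R5 + (7/17)·R2: [0, 0, 123/17, 28/17, 105/17, -2]
R4 ← R4 − (113/115)·R3: [0, 0, 0, -296/115, 24/23, 8/115]
R5 ← R5 + (123/230)·R3: [0, 0, 0, -592/115, 48/23, 16/115]
R5 ← R5 − (2)·R4: [0, 0, 0, 0, 0, 0]
Echelon form has 4 nonzero rows, so rank(M) = 4.
The column space has dimension equal to the rank: 4.

4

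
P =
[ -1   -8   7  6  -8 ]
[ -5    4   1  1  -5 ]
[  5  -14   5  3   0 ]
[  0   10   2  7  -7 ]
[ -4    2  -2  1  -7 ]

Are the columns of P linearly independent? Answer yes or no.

no

Row reduce P to echelon form.
R2 ← R2 − (5)·R1: [0, 44, -34, -29, 35]
R3 ← R3 + (5)·R1: [0, -54, 40, 33, -40]
R5 ← R5 − (4)·R1: [0, 34, -30, -23, 25]
R3 ← R3 + (27/22)·R2: [0, 0, -19/11, -57/22, 65/22]
R4 ← R4 − (5/22)·R2: [0, 0, 107/11, 299/22, -329/22]
R5 ← R5 − (17/22)·R2: [0, 0, -41/11, -13/22, -45/22]
R4 ← R4 + (107/19)·R3: [0, 0, 0, -1, 32/19]
R5 ← R5 − (41/19)·R3: [0, 0, 0, 5, -160/19]
R5 ← R5 + (5)·R4: [0, 0, 0, 0, 0]
4 pivots among 5 columns.
Only 4 < 5 pivot columns, so the columns are linearly dependent.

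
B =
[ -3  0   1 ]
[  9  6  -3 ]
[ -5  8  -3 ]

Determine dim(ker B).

Row reduce to echelon form.
R2 ← R2 + (3)·R1: [0, 6, 0]
R3 ← R3 − (5/3)·R1: [0, 8, -14/3]
R3 ← R3 − (4/3)·R2: [0, 0, -14/3]
3 nonzero rows, so rank(B) = 3.
B has 3 columns; by rank–nullity, nullity = 3 − 3 = 0.

0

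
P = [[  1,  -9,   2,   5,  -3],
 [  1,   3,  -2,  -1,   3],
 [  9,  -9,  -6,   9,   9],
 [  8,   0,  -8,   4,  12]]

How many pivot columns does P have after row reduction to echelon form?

Row reduce to echelon form.
R2 ← R2 − R1: [0, 12, -4, -6, 6]
R3 ← R3 − (9)·R1: [0, 72, -24, -36, 36]
R4 ← R4 − (8)·R1: [0, 72, -24, -36, 36]
R3 ← R3 − (6)·R2: [0, 0, 0, 0, 0]
R4 ← R4 − (6)·R2: [0, 0, 0, 0, 0]
Echelon form has 2 nonzero rows, so rank(P) = 2.
Each nonzero row contributes one pivot column: 2 pivot columns.

2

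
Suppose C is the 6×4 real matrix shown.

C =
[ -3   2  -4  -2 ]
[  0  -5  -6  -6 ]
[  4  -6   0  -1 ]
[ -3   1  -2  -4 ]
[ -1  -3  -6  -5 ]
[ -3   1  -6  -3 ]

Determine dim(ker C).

Row reduce to echelon form.
R3 ← R3 + (4/3)·R1: [0, -10/3, -16/3, -11/3]
R4 ← R4 − R1: [0, -1, 2, -2]
R5 ← R5 − (1/3)·R1: [0, -11/3, -14/3, -13/3]
R6 ← R6 − R1: [0, -1, -2, -1]
R3 ← R3 − (2/3)·R2: [0, 0, -4/3, 1/3]
R4 ← R4 − (1/5)·R2: [0, 0, 16/5, -4/5]
R5 ← R5 − (11/15)·R2: [0, 0, -4/15, 1/15]
R6 ← R6 − (1/5)·R2: [0, 0, -4/5, 1/5]
R4 ← R4 + (12/5)·R3: [0, 0, 0, 0]
R5 ← R5 − (1/5)·R3: [0, 0, 0, 0]
R6 ← R6 − (3/5)·R3: [0, 0, 0, 0]
3 nonzero rows, so rank(C) = 3.
C has 4 columns; by rank–nullity, nullity = 4 − 3 = 1.

1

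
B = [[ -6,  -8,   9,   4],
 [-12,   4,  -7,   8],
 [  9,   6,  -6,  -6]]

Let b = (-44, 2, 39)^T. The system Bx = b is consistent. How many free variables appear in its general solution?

Row reduce the augmented matrix [B | b].
R2 ← R2 − (2)·R1: [0, 20, -25, 0, 90]
R3 ← R3 + (3/2)·R1: [0, -6, 15/2, 0, -27]
R3 ← R3 + (3/10)·R2: [0, 0, 0, 0, 0]
The echelon form has 2 nonzero rows, and every pivot lies in the first 4 columns, so rank(B) = rank([B|b]) = 2.
The system is consistent.
Free variables = (unknowns) − (rank) = 4 − 2 = 2.

2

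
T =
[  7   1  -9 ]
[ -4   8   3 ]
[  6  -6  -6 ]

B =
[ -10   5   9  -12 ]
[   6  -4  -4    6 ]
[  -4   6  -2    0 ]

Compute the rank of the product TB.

First compute TB:
[[-28, -23,  77, -78],
 [ 76, -34, -74,  96],
 [-72,  18,  90, -108]]
Now row reduce the product.
R2 ← R2 + (19/7)·R1: [0, -675/7, 135, -810/7]
R3 ← R3 − (18/7)·R1: [0, 540/7, -108, 648/7]
R3 ← R3 + (4/5)·R2: [0, 0, 0, 0]
2 nonzero rows, so rank(TB) = 2.

2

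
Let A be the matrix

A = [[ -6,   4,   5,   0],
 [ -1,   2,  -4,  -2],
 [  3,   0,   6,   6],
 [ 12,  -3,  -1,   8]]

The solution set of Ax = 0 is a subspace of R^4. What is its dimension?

Row reduce to echelon form.
R2 ← R2 − (1/6)·R1: [0, 4/3, -29/6, -2]
R3 ← R3 + (1/2)·R1: [0, 2, 17/2, 6]
R4 ← R4 + (2)·R1: [0, 5, 9, 8]
R3 ← R3 − (3/2)·R2: [0, 0, 63/4, 9]
R4 ← R4 − (15/4)·R2: [0, 0, 217/8, 31/2]
R4 ← R4 − (31/18)·R3: [0, 0, 0, 0]
3 nonzero rows, so rank(A) = 3.
A has 4 columns; by rank–nullity, nullity = 4 − 3 = 1.

1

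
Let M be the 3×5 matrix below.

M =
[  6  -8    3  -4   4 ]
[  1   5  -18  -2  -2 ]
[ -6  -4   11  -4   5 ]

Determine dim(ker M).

Row reduce to echelon form.
R2 ← R2 − (1/6)·R1: [0, 19/3, -37/2, -4/3, -8/3]
R3 ← R3 + R1: [0, -12, 14, -8, 9]
R3 ← R3 + (36/19)·R2: [0, 0, -400/19, -200/19, 75/19]
3 nonzero rows, so rank(M) = 3.
M has 5 columns; by rank–nullity, nullity = 5 − 3 = 2.

2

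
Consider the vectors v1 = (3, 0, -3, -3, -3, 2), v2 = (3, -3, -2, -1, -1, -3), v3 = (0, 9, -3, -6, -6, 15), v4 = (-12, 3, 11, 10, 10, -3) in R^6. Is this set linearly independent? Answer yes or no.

no

Form the matrix with these vectors as rows and row reduce.
R2 ← R2 − R1: [0, -3, 1, 2, 2, -5]
R4 ← R4 + (4)·R1: [0, 3, -1, -2, -2, 5]
R3 ← R3 + (3)·R2: [0, 0, 0, 0, 0, 0]
R4 ← R4 + R2: [0, 0, 0, 0, 0, 0]
2 nonzero rows, so the 4 vectors span a space of dimension 2.
Since 2 < 4, the vectors are linearly dependent.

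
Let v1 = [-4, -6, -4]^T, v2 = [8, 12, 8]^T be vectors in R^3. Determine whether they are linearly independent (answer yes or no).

Form the matrix with these vectors as rows and row reduce.
R2 ← R2 + (2)·R1: [0, 0, 0]
1 nonzero row, so the 2 vectors span a space of dimension 1.
Since 1 < 2, the vectors are linearly dependent.

no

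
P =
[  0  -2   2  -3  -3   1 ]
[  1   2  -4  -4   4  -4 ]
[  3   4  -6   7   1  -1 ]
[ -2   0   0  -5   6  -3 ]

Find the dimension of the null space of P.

2

Row reduce to echelon form.
Swap R1 ↔ R2
R3 ← R3 − (3)·R1: [0, -2, 6, 19, -11, 11]
R4 ← R4 + (2)·R1: [0, 4, -8, -13, 14, -11]
R3 ← R3 − R2: [0, 0, 4, 22, -8, 10]
R4 ← R4 + (2)·R2: [0, 0, -4, -19, 8, -9]
R4 ← R4 + R3: [0, 0, 0, 3, 0, 1]
4 nonzero rows, so rank(P) = 4.
P has 6 columns; by rank–nullity, nullity = 6 − 4 = 2.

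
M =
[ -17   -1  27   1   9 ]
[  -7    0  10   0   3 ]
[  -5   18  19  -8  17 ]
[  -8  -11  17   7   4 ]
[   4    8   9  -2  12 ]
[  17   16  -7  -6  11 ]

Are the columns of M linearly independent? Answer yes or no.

no

Row reduce M to echelon form.
R2 ← R2 − (7/17)·R1: [0, 7/17, -19/17, -7/17, -12/17]
R3 ← R3 − (5/17)·R1: [0, 311/17, 188/17, -141/17, 244/17]
R4 ← R4 − (8/17)·R1: [0, -179/17, 73/17, 111/17, -4/17]
R5 ← R5 + (4/17)·R1: [0, 132/17, 261/17, -30/17, 240/17]
R6 ← R6 + R1: [0, 15, 20, -5, 20]
R3 ← R3 − (311/7)·R2: [0, 0, 425/7, 10, 320/7]
R4 ← R4 + (179/7)·R2: [0, 0, -170/7, -4, -128/7]
R5 ← R5 − (132/7)·R2: [0, 0, 255/7, 6, 192/7]
R6 ← R6 − (255/7)·R2: [0, 0, 425/7, 10, 320/7]
R4 ← R4 + (2/5)·R3: [0, 0, 0, 0, 0]
R5 ← R5 − (3/5)·R3: [0, 0, 0, 0, 0]
R6 ← R6 − R3: [0, 0, 0, 0, 0]
3 pivots among 5 columns.
Only 3 < 5 pivot columns, so the columns are linearly dependent.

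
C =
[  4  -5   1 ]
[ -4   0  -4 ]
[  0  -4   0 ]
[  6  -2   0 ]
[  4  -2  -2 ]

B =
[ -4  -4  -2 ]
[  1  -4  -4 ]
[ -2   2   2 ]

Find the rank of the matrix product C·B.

3

First compute CB:
[[-23,   6,  14],
 [ 24,   8,   0],
 [ -4,  16,  16],
 [-26, -16,  -4],
 [-14, -12,  -4]]
Now row reduce the product.
R2 ← R2 + (24/23)·R1: [0, 328/23, 336/23]
R3 ← R3 − (4/23)·R1: [0, 344/23, 312/23]
R4 ← R4 − (26/23)·R1: [0, -524/23, -456/23]
R5 ← R5 − (14/23)·R1: [0, -360/23, -288/23]
R3 ← R3 − (43/41)·R2: [0, 0, -72/41]
R4 ← R4 + (131/82)·R2: [0, 0, 144/41]
R5 ← R5 + (45/41)·R2: [0, 0, 144/41]
R4 ← R4 + (2)·R3: [0, 0, 0]
R5 ← R5 + (2)·R3: [0, 0, 0]
3 nonzero rows, so rank(CB) = 3.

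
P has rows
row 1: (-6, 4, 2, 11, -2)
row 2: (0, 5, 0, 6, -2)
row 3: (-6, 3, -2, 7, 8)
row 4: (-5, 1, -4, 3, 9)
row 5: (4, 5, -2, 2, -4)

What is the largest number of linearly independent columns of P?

Row reduce to echelon form.
R3 ← R3 − R1: [0, -1, -4, -4, 10]
R4 ← R4 − (5/6)·R1: [0, -7/3, -17/3, -37/6, 32/3]
R5 ← R5 + (2/3)·R1: [0, 23/3, -2/3, 28/3, -16/3]
R3 ← R3 + (1/5)·R2: [0, 0, -4, -14/5, 48/5]
R4 ← R4 + (7/15)·R2: [0, 0, -17/3, -101/30, 146/15]
R5 ← R5 − (23/15)·R2: [0, 0, -2/3, 2/15, -34/15]
R4 ← R4 − (17/12)·R3: [0, 0, 0, 3/5, -58/15]
R5 ← R5 − (1/6)·R3: [0, 0, 0, 3/5, -58/15]
R5 ← R5 − R4: [0, 0, 0, 0, 0]
Echelon form has 4 nonzero rows, so rank(P) = 4.
The rank gives the maximum number of linearly independent columns: 4.

4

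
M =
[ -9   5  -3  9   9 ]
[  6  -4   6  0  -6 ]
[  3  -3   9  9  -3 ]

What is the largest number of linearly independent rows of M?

Row reduce to echelon form.
R2 ← R2 + (2/3)·R1: [0, -2/3, 4, 6, 0]
R3 ← R3 + (1/3)·R1: [0, -4/3, 8, 12, 0]
R3 ← R3 − (2)·R2: [0, 0, 0, 0, 0]
Echelon form has 2 nonzero rows, so rank(M) = 2.
The rank gives the maximum number of linearly independent rows: 2.

2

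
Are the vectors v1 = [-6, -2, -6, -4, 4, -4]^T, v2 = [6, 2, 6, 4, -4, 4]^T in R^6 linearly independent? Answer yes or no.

no

Form the matrix with these vectors as rows and row reduce.
R2 ← R2 + R1: [0, 0, 0, 0, 0, 0]
1 nonzero row, so the 2 vectors span a space of dimension 1.
Since 1 < 2, the vectors are linearly dependent.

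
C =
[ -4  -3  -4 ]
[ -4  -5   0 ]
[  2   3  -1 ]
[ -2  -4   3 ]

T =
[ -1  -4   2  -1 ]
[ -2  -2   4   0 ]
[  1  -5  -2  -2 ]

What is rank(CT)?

First compute CT:
[[  6,  42, -12,  12],
 [ 14,  26, -28,   4],
 [ -9,  -9,  18,   0],
 [ 13,   1, -26,  -4]]
Now row reduce the product.
R2 ← R2 − (7/3)·R1: [0, -72, 0, -24]
R3 ← R3 + (3/2)·R1: [0, 54, 0, 18]
R4 ← R4 − (13/6)·R1: [0, -90, 0, -30]
R3 ← R3 + (3/4)·R2: [0, 0, 0, 0]
R4 ← R4 − (5/4)·R2: [0, 0, 0, 0]
2 nonzero rows, so rank(CT) = 2.

2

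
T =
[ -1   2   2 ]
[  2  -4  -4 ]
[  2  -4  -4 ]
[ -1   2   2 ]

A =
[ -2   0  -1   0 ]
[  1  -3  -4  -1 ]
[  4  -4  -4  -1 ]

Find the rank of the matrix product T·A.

1

First compute TA:
[[ 12, -14, -15,  -4],
 [-24,  28,  30,   8],
 [-24,  28,  30,   8],
 [ 12, -14, -15,  -4]]
Now row reduce the product.
R2 ← R2 + (2)·R1: [0, 0, 0, 0]
R3 ← R3 + (2)·R1: [0, 0, 0, 0]
R4 ← R4 − R1: [0, 0, 0, 0]
1 nonzero row, so rank(TA) = 1.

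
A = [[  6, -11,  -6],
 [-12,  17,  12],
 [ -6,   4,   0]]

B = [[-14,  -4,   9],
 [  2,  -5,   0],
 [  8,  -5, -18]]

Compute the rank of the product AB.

3

First compute AB:
[[-154,  61, 162],
 [298, -97, -324],
 [ 92,   4, -54]]
Now row reduce the product.
R2 ← R2 + (149/77)·R1: [0, 1620/77, -810/77]
R3 ← R3 + (46/77)·R1: [0, 3114/77, 3294/77]
R3 ← R3 − (173/90)·R2: [0, 0, 63]
3 nonzero rows, so rank(AB) = 3.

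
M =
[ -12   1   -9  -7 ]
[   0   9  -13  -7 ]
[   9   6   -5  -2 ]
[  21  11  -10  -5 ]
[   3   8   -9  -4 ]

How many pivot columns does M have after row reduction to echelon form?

3

Row reduce to echelon form.
R3 ← R3 + (3/4)·R1: [0, 27/4, -47/4, -29/4]
R4 ← R4 + (7/4)·R1: [0, 51/4, -103/4, -69/4]
R5 ← R5 + (1/4)·R1: [0, 33/4, -45/4, -23/4]
R3 ← R3 − (3/4)·R2: [0, 0, -2, -2]
R4 ← R4 − (17/12)·R2: [0, 0, -22/3, -22/3]
R5 ← R5 − (11/12)·R2: [0, 0, 2/3, 2/3]
R4 ← R4 − (11/3)·R3: [0, 0, 0, 0]
R5 ← R5 + (1/3)·R3: [0, 0, 0, 0]
Echelon form has 3 nonzero rows, so rank(M) = 3.
Each nonzero row contributes one pivot column: 3 pivot columns.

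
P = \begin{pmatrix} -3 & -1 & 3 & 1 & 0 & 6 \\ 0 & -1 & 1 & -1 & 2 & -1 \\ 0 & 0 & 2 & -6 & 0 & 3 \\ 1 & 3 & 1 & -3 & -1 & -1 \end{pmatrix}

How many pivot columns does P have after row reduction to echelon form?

Row reduce to echelon form.
R4 ← R4 + (1/3)·R1: [0, 8/3, 2, -8/3, -1, 1]
R4 ← R4 + (8/3)·R2: [0, 0, 14/3, -16/3, 13/3, -5/3]
R4 ← R4 − (7/3)·R3: [0, 0, 0, 26/3, 13/3, -26/3]
Echelon form has 4 nonzero rows, so rank(P) = 4.
Each nonzero row contributes one pivot column: 4 pivot columns.

4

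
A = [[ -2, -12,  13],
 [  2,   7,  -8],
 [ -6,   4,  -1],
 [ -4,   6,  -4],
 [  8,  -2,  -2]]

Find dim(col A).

Row reduce to echelon form.
R2 ← R2 + R1: [0, -5, 5]
R3 ← R3 − (3)·R1: [0, 40, -40]
R4 ← R4 − (2)·R1: [0, 30, -30]
R5 ← R5 + (4)·R1: [0, -50, 50]
R3 ← R3 + (8)·R2: [0, 0, 0]
R4 ← R4 + (6)·R2: [0, 0, 0]
R5 ← R5 − (10)·R2: [0, 0, 0]
Echelon form has 2 nonzero rows, so rank(A) = 2.
The column space has dimension equal to the rank: 2.

2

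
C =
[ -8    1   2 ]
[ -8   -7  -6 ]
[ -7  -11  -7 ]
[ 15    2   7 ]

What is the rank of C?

3

Row reduce to echelon form.
R2 ← R2 − R1: [0, -8, -8]
R3 ← R3 − (7/8)·R1: [0, -95/8, -35/4]
R4 ← R4 + (15/8)·R1: [0, 31/8, 43/4]
R3 ← R3 − (95/64)·R2: [0, 0, 25/8]
R4 ← R4 + (31/64)·R2: [0, 0, 55/8]
R4 ← R4 − (11/5)·R3: [0, 0, 0]
Echelon form has 3 nonzero rows, so rank(C) = 3.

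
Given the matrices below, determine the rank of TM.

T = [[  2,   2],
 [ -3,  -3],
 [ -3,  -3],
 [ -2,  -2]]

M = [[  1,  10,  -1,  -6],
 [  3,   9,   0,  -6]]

First compute TM:
[[  8,  38,  -2, -24],
 [-12, -57,   3,  36],
 [-12, -57,   3,  36],
 [ -8, -38,   2,  24]]
Now row reduce the product.
R2 ← R2 + (3/2)·R1: [0, 0, 0, 0]
R3 ← R3 + (3/2)·R1: [0, 0, 0, 0]
R4 ← R4 + R1: [0, 0, 0, 0]
1 nonzero row, so rank(TM) = 1.

1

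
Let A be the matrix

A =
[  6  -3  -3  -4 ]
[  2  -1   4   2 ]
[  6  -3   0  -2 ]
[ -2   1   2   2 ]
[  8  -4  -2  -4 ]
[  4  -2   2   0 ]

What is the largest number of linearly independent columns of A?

Row reduce to echelon form.
R2 ← R2 − (1/3)·R1: [0, 0, 5, 10/3]
R3 ← R3 − R1: [0, 0, 3, 2]
R4 ← R4 + (1/3)·R1: [0, 0, 1, 2/3]
R5 ← R5 − (4/3)·R1: [0, 0, 2, 4/3]
R6 ← R6 − (2/3)·R1: [0, 0, 4, 8/3]
R3 ← R3 − (3/5)·R2: [0, 0, 0, 0]
R4 ← R4 − (1/5)·R2: [0, 0, 0, 0]
R5 ← R5 − (2/5)·R2: [0, 0, 0, 0]
R6 ← R6 − (4/5)·R2: [0, 0, 0, 0]
Echelon form has 2 nonzero rows, so rank(A) = 2.
The rank gives the maximum number of linearly independent columns: 2.

2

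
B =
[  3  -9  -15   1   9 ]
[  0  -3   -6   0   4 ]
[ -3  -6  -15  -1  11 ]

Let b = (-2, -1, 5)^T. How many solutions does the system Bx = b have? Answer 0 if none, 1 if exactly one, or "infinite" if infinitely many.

Row reduce the augmented matrix [B | b].
R3 ← R3 + R1: [0, -15, -30, 0, 20, 3]
R3 ← R3 − (5)·R2: [0, 0, 0, 0, 0, 8]
The echelon form has 3 nonzero rows; the last pivot sits in the augmented column, so rank(B) = 2 but rank([B|b]) = 3.
Since the ranks differ, the system is inconsistent.
It has no solutions.

0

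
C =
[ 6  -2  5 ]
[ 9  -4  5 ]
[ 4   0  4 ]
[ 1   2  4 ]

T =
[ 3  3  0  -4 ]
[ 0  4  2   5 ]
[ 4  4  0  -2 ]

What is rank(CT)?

3

First compute CT:
[[ 38,  30,  -4, -44],
 [ 47,  31,  -8, -66],
 [ 28,  28,   0, -24],
 [ 19,  27,   4,  -2]]
Now row reduce the product.
R2 ← R2 − (47/38)·R1: [0, -116/19, -58/19, -220/19]
R3 ← R3 − (14/19)·R1: [0, 112/19, 56/19, 160/19]
R4 ← R4 − (1/2)·R1: [0, 12, 6, 20]
R3 ← R3 + (28/29)·R2: [0, 0, 0, -80/29]
R4 ← R4 + (57/29)·R2: [0, 0, 0, -80/29]
R4 ← R4 − R3: [0, 0, 0, 0]
3 nonzero rows, so rank(CT) = 3.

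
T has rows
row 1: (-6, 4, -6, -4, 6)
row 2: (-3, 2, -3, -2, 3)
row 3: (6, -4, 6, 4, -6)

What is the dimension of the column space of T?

1

Row reduce to echelon form.
R2 ← R2 − (1/2)·R1: [0, 0, 0, 0, 0]
R3 ← R3 + R1: [0, 0, 0, 0, 0]
Echelon form has 1 nonzero row, so rank(T) = 1.
The column space has dimension equal to the rank: 1.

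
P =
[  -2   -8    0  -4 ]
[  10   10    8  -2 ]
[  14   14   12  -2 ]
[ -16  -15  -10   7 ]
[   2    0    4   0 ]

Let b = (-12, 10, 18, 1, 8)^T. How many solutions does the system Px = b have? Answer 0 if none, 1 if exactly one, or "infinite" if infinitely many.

infinite

Row reduce the augmented matrix [P | b].
R2 ← R2 + (5)·R1: [0, -30, 8, -22, -50]
R3 ← R3 + (7)·R1: [0, -42, 12, -30, -66]
R4 ← R4 − (8)·R1: [0, 49, -10, 39, 97]
R5 ← R5 + R1: [0, -8, 4, -4, -4]
R3 ← R3 − (7/5)·R2: [0, 0, 4/5, 4/5, 4]
R4 ← R4 + (49/30)·R2: [0, 0, 46/15, 46/15, 46/3]
R5 ← R5 − (4/15)·R2: [0, 0, 28/15, 28/15, 28/3]
R4 ← R4 − (23/6)·R3: [0, 0, 0, 0, 0]
R5 ← R5 − (7/3)·R3: [0, 0, 0, 0, 0]
The echelon form has 3 nonzero rows, and every pivot lies in the first 4 columns, so rank(P) = rank([P|b]) = 3.
The system is consistent.
rank = 3 < 4 unknowns, so there are infinitely many solutions.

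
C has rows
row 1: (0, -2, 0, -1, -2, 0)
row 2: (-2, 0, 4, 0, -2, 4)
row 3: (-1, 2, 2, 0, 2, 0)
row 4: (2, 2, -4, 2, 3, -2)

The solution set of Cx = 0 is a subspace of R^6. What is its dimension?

3

Row reduce to echelon form.
Swap R1 ↔ R2
R3 ← R3 − (1/2)·R1: [0, 2, 0, 0, 3, -2]
R4 ← R4 + R1: [0, 2, 0, 2, 1, 2]
R3 ← R3 + R2: [0, 0, 0, -1, 1, -2]
R4 ← R4 + R2: [0, 0, 0, 1, -1, 2]
R4 ← R4 + R3: [0, 0, 0, 0, 0, 0]
3 nonzero rows, so rank(C) = 3.
C has 6 columns; by rank–nullity, nullity = 6 − 3 = 3.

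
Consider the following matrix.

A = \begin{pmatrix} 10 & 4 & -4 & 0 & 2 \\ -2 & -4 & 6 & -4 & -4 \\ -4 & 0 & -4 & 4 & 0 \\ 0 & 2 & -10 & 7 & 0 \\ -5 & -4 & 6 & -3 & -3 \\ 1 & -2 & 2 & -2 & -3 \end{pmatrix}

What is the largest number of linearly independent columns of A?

Row reduce to echelon form.
R2 ← R2 + (1/5)·R1: [0, -16/5, 26/5, -4, -18/5]
R3 ← R3 + (2/5)·R1: [0, 8/5, -28/5, 4, 4/5]
R5 ← R5 + (1/2)·R1: [0, -2, 4, -3, -2]
R6 ← R6 − (1/10)·R1: [0, -12/5, 12/5, -2, -16/5]
R3 ← R3 + (1/2)·R2: [0, 0, -3, 2, -1]
R4 ← R4 + (5/8)·R2: [0, 0, -27/4, 9/2, -9/4]
R5 ← R5 − (5/8)·R2: [0, 0, 3/4, -1/2, 1/4]
R6 ← R6 − (3/4)·R2: [0, 0, -3/2, 1, -1/2]
R4 ← R4 − (9/4)·R3: [0, 0, 0, 0, 0]
R5 ← R5 + (1/4)·R3: [0, 0, 0, 0, 0]
R6 ← R6 − (1/2)·R3: [0, 0, 0, 0, 0]
Echelon form has 3 nonzero rows, so rank(A) = 3.
The rank gives the maximum number of linearly independent columns: 3.

3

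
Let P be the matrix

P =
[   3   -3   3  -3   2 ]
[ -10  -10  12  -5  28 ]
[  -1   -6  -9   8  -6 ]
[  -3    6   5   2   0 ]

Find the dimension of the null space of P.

1

Row reduce to echelon form.
R2 ← R2 + (10/3)·R1: [0, -20, 22, -15, 104/3]
R3 ← R3 + (1/3)·R1: [0, -7, -8, 7, -16/3]
R4 ← R4 + R1: [0, 3, 8, -1, 2]
R3 ← R3 − (7/20)·R2: [0, 0, -157/10, 49/4, -262/15]
R4 ← R4 + (3/20)·R2: [0, 0, 113/10, -13/4, 36/5]
R4 ← R4 + (113/157)·R3: [0, 0, 0, 874/157, -2530/471]
4 nonzero rows, so rank(P) = 4.
P has 5 columns; by rank–nullity, nullity = 5 − 4 = 1.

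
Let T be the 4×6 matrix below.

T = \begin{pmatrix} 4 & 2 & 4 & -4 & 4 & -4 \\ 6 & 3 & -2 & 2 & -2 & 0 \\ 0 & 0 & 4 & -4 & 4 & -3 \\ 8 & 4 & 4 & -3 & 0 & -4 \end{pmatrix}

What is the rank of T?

3

Row reduce to echelon form.
R2 ← R2 − (3/2)·R1: [0, 0, -8, 8, -8, 6]
R4 ← R4 − (2)·R1: [0, 0, -4, 5, -8, 4]
R3 ← R3 + (1/2)·R2: [0, 0, 0, 0, 0, 0]
R4 ← R4 − (1/2)·R2: [0, 0, 0, 1, -4, 1]
Swap R3 ↔ R4
Echelon form has 3 nonzero rows, so rank(T) = 3.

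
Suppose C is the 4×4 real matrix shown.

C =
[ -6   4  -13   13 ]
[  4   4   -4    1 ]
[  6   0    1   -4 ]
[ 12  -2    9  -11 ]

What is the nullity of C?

Row reduce to echelon form.
R2 ← R2 + (2/3)·R1: [0, 20/3, -38/3, 29/3]
R3 ← R3 + R1: [0, 4, -12, 9]
R4 ← R4 + (2)·R1: [0, 6, -17, 15]
R3 ← R3 − (3/5)·R2: [0, 0, -22/5, 16/5]
R4 ← R4 − (9/10)·R2: [0, 0, -28/5, 63/10]
R4 ← R4 − (14/11)·R3: [0, 0, 0, 49/22]
4 nonzero rows, so rank(C) = 4.
C has 4 columns; by rank–nullity, nullity = 4 − 4 = 0.

0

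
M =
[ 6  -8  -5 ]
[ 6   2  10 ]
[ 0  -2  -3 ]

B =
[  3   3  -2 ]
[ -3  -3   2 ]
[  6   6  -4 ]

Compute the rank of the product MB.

First compute MB:
[[ 12,  12,  -8],
 [ 72,  72, -48],
 [-12, -12,   8]]
Now row reduce the product.
R2 ← R2 − (6)·R1: [0, 0, 0]
R3 ← R3 + R1: [0, 0, 0]
1 nonzero row, so rank(MB) = 1.

1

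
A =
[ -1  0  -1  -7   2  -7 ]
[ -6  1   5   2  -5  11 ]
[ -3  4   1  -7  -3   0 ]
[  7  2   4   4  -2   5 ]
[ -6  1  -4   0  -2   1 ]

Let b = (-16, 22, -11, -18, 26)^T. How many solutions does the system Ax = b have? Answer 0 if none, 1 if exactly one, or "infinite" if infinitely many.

Row reduce the augmented matrix [A | b].
R2 ← R2 − (6)·R1: [0, 1, 11, 44, -17, 53, 118]
R3 ← R3 − (3)·R1: [0, 4, 4, 14, -9, 21, 37]
R4 ← R4 + (7)·R1: [0, 2, -3, -45, 12, -44, -130]
R5 ← R5 − (6)·R1: [0, 1, 2, 42, -14, 43, 122]
R3 ← R3 − (4)·R2: [0, 0, -40, -162, 59, -191, -435]
R4 ← R4 − (2)·R2: [0, 0, -25, -133, 46, -150, -366]
R5 ← R5 − R2: [0, 0, -9, -2, 3, -10, 4]
R4 ← R4 − (5/8)·R3: [0, 0, 0, -127/4, 73/8, -245/8, -753/8]
R5 ← R5 − (9/40)·R3: [0, 0, 0, 689/20, -411/40, 1319/40, 815/8]
R5 ← R5 + (689/635)·R4: [0, 0, 0, 0, -95/254, -323/1270, -323/1270]
The echelon form has 5 nonzero rows, and every pivot lies in the first 6 columns, so rank(A) = rank([A|b]) = 5.
The system is consistent.
rank = 5 < 6 unknowns, so there are infinitely many solutions.

infinite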